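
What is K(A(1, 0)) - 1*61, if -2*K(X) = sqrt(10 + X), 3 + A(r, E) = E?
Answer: -61 - sqrt(7)/2 ≈ -62.323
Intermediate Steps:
A(r, E) = -3 + E
K(X) = -sqrt(10 + X)/2
K(A(1, 0)) - 1*61 = -sqrt(10 + (-3 + 0))/2 - 1*61 = -sqrt(10 - 3)/2 - 61 = -sqrt(7)/2 - 61 = -61 - sqrt(7)/2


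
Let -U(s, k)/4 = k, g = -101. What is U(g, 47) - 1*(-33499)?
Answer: 33311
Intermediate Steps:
U(s, k) = -4*k
U(g, 47) - 1*(-33499) = -4*47 - 1*(-33499) = -188 + 33499 = 33311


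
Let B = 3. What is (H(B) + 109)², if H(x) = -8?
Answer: 10201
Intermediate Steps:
(H(B) + 109)² = (-8 + 109)² = 101² = 10201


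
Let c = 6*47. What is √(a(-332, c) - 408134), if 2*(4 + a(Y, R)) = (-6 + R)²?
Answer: 5*I*√14802 ≈ 608.32*I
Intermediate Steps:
c = 282
a(Y, R) = -4 + (-6 + R)²/2
√(a(-332, c) - 408134) = √((-4 + (-6 + 282)²/2) - 408134) = √((-4 + (½)*276²) - 408134) = √((-4 + (½)*76176) - 408134) = √((-4 + 38088) - 408134) = √(38084 - 408134) = √(-370050) = 5*I*√14802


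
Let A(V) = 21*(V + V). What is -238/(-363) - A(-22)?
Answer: 335650/363 ≈ 924.66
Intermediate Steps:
A(V) = 42*V (A(V) = 21*(2*V) = 42*V)
-238/(-363) - A(-22) = -238/(-363) - 42*(-22) = -238*(-1/363) - 1*(-924) = 238/363 + 924 = 335650/363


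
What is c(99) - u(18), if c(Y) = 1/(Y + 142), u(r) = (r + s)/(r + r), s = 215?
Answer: -56117/8676 ≈ -6.4681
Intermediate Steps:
u(r) = (215 + r)/(2*r) (u(r) = (r + 215)/(r + r) = (215 + r)/((2*r)) = (215 + r)*(1/(2*r)) = (215 + r)/(2*r))
c(Y) = 1/(142 + Y)
c(99) - u(18) = 1/(142 + 99) - (215 + 18)/(2*18) = 1/241 - 233/(2*18) = 1/241 - 1*233/36 = 1/241 - 233/36 = -56117/8676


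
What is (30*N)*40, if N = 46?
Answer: 55200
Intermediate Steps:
(30*N)*40 = (30*46)*40 = 1380*40 = 55200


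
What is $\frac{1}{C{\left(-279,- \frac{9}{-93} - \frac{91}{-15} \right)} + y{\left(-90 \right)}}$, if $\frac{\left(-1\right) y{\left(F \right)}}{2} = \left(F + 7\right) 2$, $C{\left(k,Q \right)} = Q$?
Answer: $\frac{465}{157246} \approx 0.0029572$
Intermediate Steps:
$y{\left(F \right)} = -28 - 4 F$ ($y{\left(F \right)} = - 2 \left(F + 7\right) 2 = - 2 \left(7 + F\right) 2 = - 2 \left(14 + 2 F\right) = -28 - 4 F$)
$\frac{1}{C{\left(-279,- \frac{9}{-93} - \frac{91}{-15} \right)} + y{\left(-90 \right)}} = \frac{1}{\left(- \frac{9}{-93} - \frac{91}{-15}\right) - -332} = \frac{1}{\left(\left(-9\right) \left(- \frac{1}{93}\right) - - \frac{91}{15}\right) + \left(-28 + 360\right)} = \frac{1}{\left(\frac{3}{31} + \frac{91}{15}\right) + 332} = \frac{1}{\frac{2866}{465} + 332} = \frac{1}{\frac{157246}{465}} = \frac{465}{157246}$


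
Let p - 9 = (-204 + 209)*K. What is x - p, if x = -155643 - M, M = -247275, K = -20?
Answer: 91723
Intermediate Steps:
x = 91632 (x = -155643 - 1*(-247275) = -155643 + 247275 = 91632)
p = -91 (p = 9 + (-204 + 209)*(-20) = 9 + 5*(-20) = 9 - 100 = -91)
x - p = 91632 - 1*(-91) = 91632 + 91 = 91723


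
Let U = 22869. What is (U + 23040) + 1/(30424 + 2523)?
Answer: 1512563824/32947 ≈ 45909.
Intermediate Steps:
(U + 23040) + 1/(30424 + 2523) = (22869 + 23040) + 1/(30424 + 2523) = 45909 + 1/32947 = 1512563824/32947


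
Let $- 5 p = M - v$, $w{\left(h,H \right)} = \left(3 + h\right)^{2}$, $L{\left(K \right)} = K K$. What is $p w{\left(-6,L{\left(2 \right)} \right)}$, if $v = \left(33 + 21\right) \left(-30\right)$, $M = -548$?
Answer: $- \frac{9648}{5} \approx -1929.6$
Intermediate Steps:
$L{\left(K \right)} = K^{2}$
$v = -1620$ ($v = 54 \left(-30\right) = -1620$)
$p = - \frac{1072}{5}$ ($p = - \frac{-548 - -1620}{5} = - \frac{-548 + 1620}{5} = \left(- \frac{1}{5}\right) 1072 = - \frac{1072}{5} \approx -214.4$)
$p w{\left(-6,L{\left(2 \right)} \right)} = - \frac{1072 \left(3 - 6\right)^{2}}{5} = - \frac{1072 \left(-3\right)^{2}}{5} = \left(- \frac{1072}{5}\right) 9 = - \frac{9648}{5}$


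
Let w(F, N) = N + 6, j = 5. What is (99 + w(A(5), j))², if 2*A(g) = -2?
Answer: 12100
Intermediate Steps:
A(g) = -1 (A(g) = (½)*(-2) = -1)
w(F, N) = 6 + N
(99 + w(A(5), j))² = (99 + (6 + 5))² = (99 + 11)² = 110² = 12100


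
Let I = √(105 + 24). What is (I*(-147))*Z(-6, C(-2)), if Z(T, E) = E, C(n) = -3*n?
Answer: -882*√129 ≈ -10018.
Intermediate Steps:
I = √129 ≈ 11.358
(I*(-147))*Z(-6, C(-2)) = (√129*(-147))*(-3*(-2)) = -147*√129*6 = -882*√129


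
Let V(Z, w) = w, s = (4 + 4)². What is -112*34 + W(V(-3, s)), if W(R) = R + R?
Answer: -3680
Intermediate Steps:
s = 64 (s = 8² = 64)
W(R) = 2*R
-112*34 + W(V(-3, s)) = -112*34 + 2*64 = -3808 + 128 = -3680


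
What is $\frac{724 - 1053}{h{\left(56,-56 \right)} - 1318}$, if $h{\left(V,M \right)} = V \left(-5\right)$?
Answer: $\frac{7}{34} \approx 0.20588$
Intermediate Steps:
$h{\left(V,M \right)} = - 5 V$
$\frac{724 - 1053}{h{\left(56,-56 \right)} - 1318} = \frac{724 - 1053}{\left(-5\right) 56 - 1318} = - \frac{329}{-280 - 1318} = - \frac{329}{-1598} = \left(-329\right) \left(- \frac{1}{1598}\right) = \frac{7}{34}$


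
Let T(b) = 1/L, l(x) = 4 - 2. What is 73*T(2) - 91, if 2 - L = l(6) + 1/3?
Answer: -310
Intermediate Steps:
l(x) = 2
L = -1/3 (L = 2 - (2 + 1/3) = 2 - 1*7/3 = 2 - 7/3 = -1/3 ≈ -0.33333)
T(b) = -3 (T(b) = 1/(-1/3) = -3)
73*T(2) - 91 = 73*(-3) - 91 = -219 - 91 = -310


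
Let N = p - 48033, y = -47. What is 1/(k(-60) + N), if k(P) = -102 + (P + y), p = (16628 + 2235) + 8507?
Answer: -1/20872 ≈ -4.7911e-5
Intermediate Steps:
p = 27370 (p = 18863 + 8507 = 27370)
k(P) = -149 + P (k(P) = -102 + (P - 47) = -102 + (-47 + P) = -149 + P)
N = -20663 (N = 27370 - 48033 = -20663)
1/(k(-60) + N) = 1/((-149 - 60) - 20663) = 1/(-209 - 20663) = 1/(-20872) = -1/20872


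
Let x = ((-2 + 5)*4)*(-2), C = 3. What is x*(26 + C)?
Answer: -696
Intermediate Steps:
x = -24 (x = (3*4)*(-2) = 12*(-2) = -24)
x*(26 + C) = -24*(26 + 3) = -24*29 = -696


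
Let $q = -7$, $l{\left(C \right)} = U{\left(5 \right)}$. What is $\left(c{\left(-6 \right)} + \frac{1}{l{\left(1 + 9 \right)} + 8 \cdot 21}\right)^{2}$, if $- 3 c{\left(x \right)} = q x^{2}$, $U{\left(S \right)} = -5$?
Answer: $\frac{187498249}{26569} \approx 7057.0$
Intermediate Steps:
$l{\left(C \right)} = -5$
$c{\left(x \right)} = \frac{7 x^{2}}{3}$ ($c{\left(x \right)} = - \frac{\left(-7\right) x^{2}}{3} = \frac{7 x^{2}}{3}$)
$\left(c{\left(-6 \right)} + \frac{1}{l{\left(1 + 9 \right)} + 8 \cdot 21}\right)^{2} = \left(\frac{7 \left(-6\right)^{2}}{3} + \frac{1}{-5 + 8 \cdot 21}\right)^{2} = \left(\frac{7}{3} \cdot 36 + \frac{1}{-5 + 168}\right)^{2} = \left(84 + \frac{1}{163}\right)^{2} = \left(\frac{13693}{163}\right)^{2} = \frac{187498249}{26569}$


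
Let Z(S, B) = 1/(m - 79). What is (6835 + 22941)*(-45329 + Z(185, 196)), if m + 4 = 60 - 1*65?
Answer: -14846883066/11 ≈ -1.3497e+9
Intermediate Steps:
m = -9 (m = -4 + (60 - 1*65) = -4 + (60 - 65) = -4 - 5 = -9)
Z(S, B) = -1/88 (Z(S, B) = 1/(-9 - 79) = 1/(-88) = -1/88)
(6835 + 22941)*(-45329 + Z(185, 196)) = (6835 + 22941)*(-45329 - 1/88) = 29776*(-3988953/88) = -14846883066/11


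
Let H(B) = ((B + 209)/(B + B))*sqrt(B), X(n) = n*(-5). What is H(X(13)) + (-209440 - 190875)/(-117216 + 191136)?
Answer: -80063/14784 - 72*I*sqrt(65)/65 ≈ -5.4155 - 8.9305*I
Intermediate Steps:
X(n) = -5*n
H(B) = (209 + B)/(2*sqrt(B)) (H(B) = ((209 + B)/((2*B)))*sqrt(B) = ((209 + B)*(1/(2*B)))*sqrt(B) = ((209 + B)/(2*B))*sqrt(B) = (209 + B)/(2*sqrt(B)))
H(X(13)) + (-209440 - 190875)/(-117216 + 191136) = (209 - 5*13)/(2*sqrt(-5*13)) + (-209440 - 190875)/(-117216 + 191136) = (209 - 65)/(2*sqrt(-65)) - 400315/73920 = (1/2)*(-I*sqrt(65)/65)*144 - 400315*1/73920 = -72*I*sqrt(65)/65 - 80063/14784 = -80063/14784 - 72*I*sqrt(65)/65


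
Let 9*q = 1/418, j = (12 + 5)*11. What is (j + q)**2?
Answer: 494905215025/14152644 ≈ 34969.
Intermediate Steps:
j = 187 (j = 17*11 = 187)
q = 1/3762 (q = (1/9)/418 = (1/9)*(1/418) = 1/3762 ≈ 0.00026582)
(j + q)**2 = (187 + 1/3762)**2 = (703495/3762)**2 = 494905215025/14152644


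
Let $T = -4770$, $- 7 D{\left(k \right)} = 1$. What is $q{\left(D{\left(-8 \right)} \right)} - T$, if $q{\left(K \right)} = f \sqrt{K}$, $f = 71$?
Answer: $4770 + \frac{71 i \sqrt{7}}{7} \approx 4770.0 + 26.835 i$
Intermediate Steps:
$D{\left(k \right)} = - \frac{1}{7}$ ($D{\left(k \right)} = \left(- \frac{1}{7}\right) 1 = - \frac{1}{7}$)
$q{\left(K \right)} = 71 \sqrt{K}$
$q{\left(D{\left(-8 \right)} \right)} - T = 71 \sqrt{- \frac{1}{7}} - -4770 = 71 \frac{i \sqrt{7}}{7} + 4770 = \frac{71 i \sqrt{7}}{7} + 4770 = 4770 + \frac{71 i \sqrt{7}}{7}$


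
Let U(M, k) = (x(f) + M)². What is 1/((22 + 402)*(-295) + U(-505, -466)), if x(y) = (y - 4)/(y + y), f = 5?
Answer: 100/12984401 ≈ 7.7015e-6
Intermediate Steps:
x(y) = (-4 + y)/(2*y) (x(y) = (-4 + y)/((2*y)) = (-4 + y)*(1/(2*y)) = (-4 + y)/(2*y))
U(M, k) = (⅒ + M)² (U(M, k) = ((½)*(-4 + 5)/5 + M)² = ((½)*(⅕)*1 + M)² = (⅒ + M)²)
1/((22 + 402)*(-295) + U(-505, -466)) = 1/((22 + 402)*(-295) + (1 + 10*(-505))²/100) = 1/(424*(-295) + (1 - 5050)²/100) = 1/(-125080 + (1/100)*(-5049)²) = 1/(-125080 + (1/100)*25492401) = 1/(-125080 + 25492401/100) = 1/(12984401/100) = 100/12984401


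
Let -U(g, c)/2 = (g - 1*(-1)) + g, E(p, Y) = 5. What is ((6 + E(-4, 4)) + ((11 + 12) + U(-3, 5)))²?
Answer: 1936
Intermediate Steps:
U(g, c) = -2 - 4*g (U(g, c) = -2*((g - 1*(-1)) + g) = -2*((g + 1) + g) = -2*((1 + g) + g) = -2*(1 + 2*g) = -2 - 4*g)
((6 + E(-4, 4)) + ((11 + 12) + U(-3, 5)))² = ((6 + 5) + ((11 + 12) + (-2 - 4*(-3))))² = (11 + (23 + (-2 + 12)))² = (11 + (23 + 10))² = (11 + 33)² = 44² = 1936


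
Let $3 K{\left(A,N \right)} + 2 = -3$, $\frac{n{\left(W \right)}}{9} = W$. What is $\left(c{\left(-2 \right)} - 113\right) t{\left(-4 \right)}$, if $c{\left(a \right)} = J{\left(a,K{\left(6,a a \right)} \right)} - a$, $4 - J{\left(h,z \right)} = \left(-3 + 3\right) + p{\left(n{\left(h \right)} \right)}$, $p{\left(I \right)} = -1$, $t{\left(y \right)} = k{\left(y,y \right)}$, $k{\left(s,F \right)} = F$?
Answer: $424$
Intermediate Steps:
$n{\left(W \right)} = 9 W$
$t{\left(y \right)} = y$
$K{\left(A,N \right)} = - \frac{5}{3}$ ($K{\left(A,N \right)} = - \frac{2}{3} + \frac{1}{3} \left(-3\right) = - \frac{2}{3} - 1 = - \frac{5}{3}$)
$J{\left(h,z \right)} = 5$ ($J{\left(h,z \right)} = 4 - \left(\left(-3 + 3\right) - 1\right) = 4 - \left(0 - 1\right) = 4 - -1 = 4 + 1 = 5$)
$c{\left(a \right)} = 5 - a$
$\left(c{\left(-2 \right)} - 113\right) t{\left(-4 \right)} = \left(\left(5 - -2\right) - 113\right) \left(-4\right) = \left(\left(5 + 2\right) - 113\right) \left(-4\right) = \left(7 - 113\right) \left(-4\right) = \left(-106\right) \left(-4\right) = 424$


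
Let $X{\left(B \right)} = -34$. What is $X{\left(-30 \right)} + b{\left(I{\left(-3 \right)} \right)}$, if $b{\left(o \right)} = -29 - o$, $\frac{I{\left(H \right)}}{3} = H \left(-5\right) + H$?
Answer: $-99$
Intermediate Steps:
$I{\left(H \right)} = - 12 H$ ($I{\left(H \right)} = 3 \left(H \left(-5\right) + H\right) = 3 \left(- 5 H + H\right) = 3 \left(- 4 H\right) = - 12 H$)
$X{\left(-30 \right)} + b{\left(I{\left(-3 \right)} \right)} = -34 - \left(29 - -36\right) = -34 - 65 = -99$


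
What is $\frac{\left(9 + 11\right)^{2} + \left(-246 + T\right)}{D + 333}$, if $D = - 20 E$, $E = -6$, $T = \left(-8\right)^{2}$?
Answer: $\frac{218}{453} \approx 0.48124$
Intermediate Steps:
$T = 64$
$D = 120$ ($D = \left(-20\right) \left(-6\right) = 120$)
$\frac{\left(9 + 11\right)^{2} + \left(-246 + T\right)}{D + 333} = \frac{\left(9 + 11\right)^{2} + \left(-246 + 64\right)}{120 + 333} = \frac{20^{2} - 182}{453} = \left(400 - 182\right) \frac{1}{453} = 218 \cdot \frac{1}{453} = \frac{218}{453}$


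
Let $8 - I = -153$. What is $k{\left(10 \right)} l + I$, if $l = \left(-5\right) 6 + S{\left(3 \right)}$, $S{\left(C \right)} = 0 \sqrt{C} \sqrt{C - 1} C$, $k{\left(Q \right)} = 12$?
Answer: $-199$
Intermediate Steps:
$I = 161$ ($I = 8 - -153 = 8 + 153 = 161$)
$S{\left(C \right)} = 0$ ($S{\left(C \right)} = 0 \sqrt{-1 + C} C = 0 C = 0$)
$l = -30$ ($l = \left(-5\right) 6 + 0 = -30 + 0 = -30$)
$k{\left(10 \right)} l + I = 12 \left(-30\right) + 161 = -360 + 161 = -199$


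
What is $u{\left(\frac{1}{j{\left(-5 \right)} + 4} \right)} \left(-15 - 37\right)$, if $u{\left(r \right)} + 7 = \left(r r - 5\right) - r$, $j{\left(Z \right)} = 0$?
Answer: $\frac{2535}{4} \approx 633.75$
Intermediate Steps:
$u{\left(r \right)} = -12 + r^{2} - r$ ($u{\left(r \right)} = -7 - \left(5 + r - r r\right) = -7 - \left(5 + r - r^{2}\right) = -12 + r^{2} - r$)
$u{\left(\frac{1}{j{\left(-5 \right)} + 4} \right)} \left(-15 - 37\right) = \left(-12 + \left(\frac{1}{0 + 4}\right)^{2} - \frac{1}{0 + 4}\right) \left(-15 - 37\right) = \left(-12 + \left(\frac{1}{4}\right)^{2} - \frac{1}{4}\right) \left(-52\right) = \left(-12 + \frac{1}{16} - \frac{1}{4}\right) \left(-52\right) = \left(- \frac{195}{16}\right) \left(-52\right) = \frac{2535}{4}$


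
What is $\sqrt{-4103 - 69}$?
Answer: $2 i \sqrt{1043} \approx 64.591 i$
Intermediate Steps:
$\sqrt{-4103 - 69} = \sqrt{-4172} = 2 i \sqrt{1043}$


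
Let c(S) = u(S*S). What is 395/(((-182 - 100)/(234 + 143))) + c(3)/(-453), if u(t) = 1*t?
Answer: -22487011/42582 ≈ -528.09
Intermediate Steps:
u(t) = t
c(S) = S**2 (c(S) = S*S = S**2)
395/(((-182 - 100)/(234 + 143))) + c(3)/(-453) = 395/(((-182 - 100)/(234 + 143))) + 3**2/(-453) = 395/((-282/377)) + 9*(-1/453) = 395/((-282*1/377)) - 3/151 = 395/(-282/377) - 3/151 = 395*(-377/282) - 3/151 = -148915/282 - 3/151 = -22487011/42582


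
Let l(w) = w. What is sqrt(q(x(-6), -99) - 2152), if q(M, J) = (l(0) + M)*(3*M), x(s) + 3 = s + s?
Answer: I*sqrt(1477) ≈ 38.432*I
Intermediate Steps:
x(s) = -3 + 2*s (x(s) = -3 + (s + s) = -3 + 2*s)
q(M, J) = 3*M**2 (q(M, J) = (0 + M)*(3*M) = M*(3*M) = 3*M**2)
sqrt(q(x(-6), -99) - 2152) = sqrt(3*(-3 + 2*(-6))**2 - 2152) = sqrt(3*(-3 - 12)**2 - 2152) = sqrt(3*(-15)**2 - 2152) = sqrt(3*225 - 2152) = sqrt(675 - 2152) = sqrt(-1477) = I*sqrt(1477)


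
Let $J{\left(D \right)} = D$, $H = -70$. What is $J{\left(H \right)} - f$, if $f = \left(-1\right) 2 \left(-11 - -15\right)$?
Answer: $-62$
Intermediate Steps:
$f = -8$ ($f = - 2 \left(-11 + 15\right) = \left(-2\right) 4 = -8$)
$J{\left(H \right)} - f = -70 - -8 = -70 + 8 = -62$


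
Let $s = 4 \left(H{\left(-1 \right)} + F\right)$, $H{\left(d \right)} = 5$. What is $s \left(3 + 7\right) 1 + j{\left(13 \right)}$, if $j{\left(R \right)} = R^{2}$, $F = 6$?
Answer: $609$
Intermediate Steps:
$s = 44$ ($s = 4 \left(5 + 6\right) = 4 \cdot 11 = 44$)
$s \left(3 + 7\right) 1 + j{\left(13 \right)} = 44 \left(3 + 7\right) 1 + 13^{2} = 44 \cdot 10 \cdot 1 + 169 = 44 \cdot 10 + 169 = 440 + 169 = 609$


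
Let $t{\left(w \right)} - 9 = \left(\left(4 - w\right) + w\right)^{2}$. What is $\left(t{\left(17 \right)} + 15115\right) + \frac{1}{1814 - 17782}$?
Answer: $\frac{241755519}{15968} \approx 15140.0$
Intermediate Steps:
$t{\left(w \right)} = 25$ ($t{\left(w \right)} = 9 + \left(\left(4 - w\right) + w\right)^{2} = 9 + 4^{2} = 9 + 16 = 25$)
$\left(t{\left(17 \right)} + 15115\right) + \frac{1}{1814 - 17782} = \left(25 + 15115\right) + \frac{1}{1814 - 17782} = 15140 + \frac{1}{-15968} = 15140 - \frac{1}{15968} = \frac{241755519}{15968}$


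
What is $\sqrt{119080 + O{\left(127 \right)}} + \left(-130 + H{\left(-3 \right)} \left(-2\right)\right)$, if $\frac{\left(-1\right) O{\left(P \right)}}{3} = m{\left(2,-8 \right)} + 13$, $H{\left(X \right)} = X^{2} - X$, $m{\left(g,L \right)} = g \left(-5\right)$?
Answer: $-154 + \sqrt{119071} \approx 191.07$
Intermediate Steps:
$m{\left(g,L \right)} = - 5 g$
$O{\left(P \right)} = -9$ ($O{\left(P \right)} = - 3 \left(\left(-5\right) 2 + 13\right) = - 3 \left(-10 + 13\right) = \left(-3\right) 3 = -9$)
$\sqrt{119080 + O{\left(127 \right)}} + \left(-130 + H{\left(-3 \right)} \left(-2\right)\right) = \sqrt{119080 - 9} - \left(130 - - 3 \left(-1 - 3\right) \left(-2\right)\right) = \sqrt{119071} - \left(130 - \left(-3\right) \left(-4\right) \left(-2\right)\right) = \sqrt{119071} + \left(-130 + 12 \left(-2\right)\right) = \sqrt{119071} - 154 = -154 + \sqrt{119071}$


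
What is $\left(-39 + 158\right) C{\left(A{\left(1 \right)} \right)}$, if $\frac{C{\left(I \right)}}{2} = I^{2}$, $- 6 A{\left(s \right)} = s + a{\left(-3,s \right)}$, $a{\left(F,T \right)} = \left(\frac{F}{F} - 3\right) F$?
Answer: $\frac{5831}{18} \approx 323.94$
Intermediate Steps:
$a{\left(F,T \right)} = - 2 F$ ($a{\left(F,T \right)} = \left(1 - 3\right) F = - 2 F$)
$A{\left(s \right)} = -1 - \frac{s}{6}$ ($A{\left(s \right)} = - \frac{s - -6}{6} = - \frac{s + 6}{6} = - \frac{6 + s}{6} = -1 - \frac{s}{6}$)
$C{\left(I \right)} = 2 I^{2}$
$\left(-39 + 158\right) C{\left(A{\left(1 \right)} \right)} = \left(-39 + 158\right) 2 \left(-1 - \frac{1}{6}\right)^{2} = 119 \cdot 2 \left(-1 - \frac{1}{6}\right)^{2} = 119 \cdot 2 \left(- \frac{7}{6}\right)^{2} = 119 \cdot 2 \cdot \frac{49}{36} = 119 \cdot \frac{49}{18} = \frac{5831}{18}$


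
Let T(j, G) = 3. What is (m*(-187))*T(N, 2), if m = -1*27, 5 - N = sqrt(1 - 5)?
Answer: 15147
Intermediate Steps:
N = 5 - 2*I (N = 5 - sqrt(1 - 5) = 5 - sqrt(-4) = 5 - 2*I ≈ 5.0 - 2.0*I)
m = -27
(m*(-187))*T(N, 2) = -27*(-187)*3 = 5049*3 = 15147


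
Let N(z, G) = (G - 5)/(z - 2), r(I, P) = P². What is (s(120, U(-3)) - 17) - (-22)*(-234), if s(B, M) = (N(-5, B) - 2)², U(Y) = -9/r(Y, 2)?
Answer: -236444/49 ≈ -4825.4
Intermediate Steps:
N(z, G) = (-5 + G)/(-2 + z)
U(Y) = -9/4 (U(Y) = -9/(2²) = -9/4)
s(B, M) = (-9/7 - B/7)² (s(B, M) = ((-5 + B)/(-2 - 5) - 2)² = ((-5 + B)/(-7) - 2)² = (-(-5 + B)/7 - 2)² = ((5/7 - B/7) - 2)² = (-9/7 - B/7)²)
(s(120, U(-3)) - 17) - (-22)*(-234) = ((9 + 120)²/49 - 17) - (-22)*(-234) = ((1/49)*129² - 17) - 1*5148 = ((1/49)*16641 - 17) - 5148 = (16641/49 - 17) - 5148 = 15808/49 - 5148 = -236444/49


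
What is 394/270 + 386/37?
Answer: 59399/4995 ≈ 11.892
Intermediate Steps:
394/270 + 386/37 = 394*(1/270) + 386*(1/37) = 197/135 + 386/37 = 59399/4995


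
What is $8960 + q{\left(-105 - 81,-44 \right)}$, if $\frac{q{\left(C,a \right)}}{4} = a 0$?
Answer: $8960$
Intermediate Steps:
$q{\left(C,a \right)} = 0$ ($q{\left(C,a \right)} = 4 a 0 = 4 \cdot 0 = 0$)
$8960 + q{\left(-105 - 81,-44 \right)} = 8960 + 0 = 8960$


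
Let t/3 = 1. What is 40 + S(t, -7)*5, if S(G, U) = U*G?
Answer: -65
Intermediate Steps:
t = 3 (t = 3*1 = 3)
S(G, U) = G*U
40 + S(t, -7)*5 = 40 + (3*(-7))*5 = 40 - 21*5 = 40 - 105 = -65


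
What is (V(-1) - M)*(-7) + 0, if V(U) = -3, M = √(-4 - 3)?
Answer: 21 + 7*I*√7 ≈ 21.0 + 18.52*I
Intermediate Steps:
M = I*√7 (M = √(-7) = I*√7 ≈ 2.6458*I)
(V(-1) - M)*(-7) + 0 = (-3 - I*√7)*(-7) + 0 = (21 + 7*I*√7) + 0 = 21 + 7*I*√7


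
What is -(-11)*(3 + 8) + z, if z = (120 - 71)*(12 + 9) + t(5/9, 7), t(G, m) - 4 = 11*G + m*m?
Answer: 10882/9 ≈ 1209.1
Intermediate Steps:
t(G, m) = 4 + m**2 + 11*G (t(G, m) = 4 + (11*G + m*m) = 4 + (11*G + m**2) = 4 + (m**2 + 11*G) = 4 + m**2 + 11*G)
z = 9793/9 (z = (120 - 71)*(12 + 9) + (4 + 7**2 + 11*(5/9)) = 49*21 + (4 + 49 + 11*(5*(1/9))) = 1029 + (4 + 49 + 11*(5/9)) = 1029 + (4 + 49 + 55/9) = 1029 + 532/9 = 9793/9 ≈ 1088.1)
-(-11)*(3 + 8) + z = -(-11)*(3 + 8) + 9793/9 = -(-11)*11 + 9793/9 = -1*(-121) + 9793/9 = 121 + 9793/9 = 10882/9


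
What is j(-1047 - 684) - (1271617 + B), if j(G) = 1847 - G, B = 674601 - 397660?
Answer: -1544980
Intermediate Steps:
B = 276941
j(-1047 - 684) - (1271617 + B) = (1847 - (-1047 - 684)) - (1271617 + 276941) = (1847 - 1*(-1731)) - 1*1548558 = (1847 + 1731) - 1548558 = 3578 - 1548558 = -1544980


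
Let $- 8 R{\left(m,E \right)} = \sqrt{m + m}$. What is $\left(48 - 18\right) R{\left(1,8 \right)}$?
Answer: $- \frac{15 \sqrt{2}}{4} \approx -5.3033$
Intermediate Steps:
$R{\left(m,E \right)} = - \frac{\sqrt{2} \sqrt{m}}{8}$ ($R{\left(m,E \right)} = - \frac{\sqrt{m + m}}{8} = - \frac{\sqrt{2 m}}{8} = - \frac{\sqrt{2} \sqrt{m}}{8}$)
$\left(48 - 18\right) R{\left(1,8 \right)} = \left(48 - 18\right) \left(- \frac{\sqrt{2} \sqrt{1}}{8}\right) = 30 \left(\left(- \frac{1}{8}\right) \sqrt{2} \cdot 1\right) = 30 \left(- \frac{\sqrt{2}}{8}\right) = - \frac{15 \sqrt{2}}{4}$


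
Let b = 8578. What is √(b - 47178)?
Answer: 10*I*√386 ≈ 196.47*I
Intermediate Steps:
√(b - 47178) = √(8578 - 47178) = √(-38600) = 10*I*√386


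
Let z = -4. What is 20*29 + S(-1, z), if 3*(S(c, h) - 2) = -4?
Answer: 1742/3 ≈ 580.67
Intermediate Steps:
S(c, h) = ⅔ (S(c, h) = 2 + (⅓)*(-4) = 2 - 4/3 = ⅔)
20*29 + S(-1, z) = 20*29 + ⅔ = 580 + ⅔ = 1742/3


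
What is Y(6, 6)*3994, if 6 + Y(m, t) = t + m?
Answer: 23964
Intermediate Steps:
Y(m, t) = -6 + m + t (Y(m, t) = -6 + (t + m) = -6 + (m + t) = -6 + m + t)
Y(6, 6)*3994 = (-6 + 6 + 6)*3994 = 6*3994 = 23964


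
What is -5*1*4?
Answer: -20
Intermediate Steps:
-5*1*4 = -5*4 = -20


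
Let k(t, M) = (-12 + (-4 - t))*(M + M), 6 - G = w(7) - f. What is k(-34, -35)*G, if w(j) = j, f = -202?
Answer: 255780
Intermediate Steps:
G = -203 (G = 6 - (7 - 1*(-202)) = 6 - (7 + 202) = 6 - 1*209 = 6 - 209 = -203)
k(t, M) = 2*M*(-16 - t) (k(t, M) = (-16 - t)*(2*M) = 2*M*(-16 - t))
k(-34, -35)*G = -2*(-35)*(16 - 34)*(-203) = -2*(-35)*(-18)*(-203) = -1260*(-203) = 255780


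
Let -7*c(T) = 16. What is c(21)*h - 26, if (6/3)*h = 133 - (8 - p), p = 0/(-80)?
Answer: -1182/7 ≈ -168.86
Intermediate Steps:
c(T) = -16/7 (c(T) = -⅐*16 = -16/7)
p = 0 (p = 0*(-1/80) = 0)
h = 125/2 (h = (133 - (8 - 1*0))/2 = (133 - (8 + 0))/2 = (133 - 1*8)/2 = (133 - 8)/2 = (½)*125 = 125/2 ≈ 62.500)
c(21)*h - 26 = -16/7*125/2 - 26 = -1000/7 - 26 = -1182/7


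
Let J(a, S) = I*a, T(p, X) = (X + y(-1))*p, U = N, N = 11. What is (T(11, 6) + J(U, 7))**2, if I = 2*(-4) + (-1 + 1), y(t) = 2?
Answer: 0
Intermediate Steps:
U = 11
I = -8 (I = -8 + 0 = -8)
T(p, X) = p*(2 + X) (T(p, X) = (X + 2)*p = (2 + X)*p = p*(2 + X))
J(a, S) = -8*a
(T(11, 6) + J(U, 7))**2 = (11*(2 + 6) - 8*11)**2 = (11*8 - 88)**2 = (88 - 88)**2 = 0**2 = 0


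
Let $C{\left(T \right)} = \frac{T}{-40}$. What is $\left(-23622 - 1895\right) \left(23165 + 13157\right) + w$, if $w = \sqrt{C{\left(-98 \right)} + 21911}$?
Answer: $-926828474 + \frac{\sqrt{2191345}}{10} \approx -9.2683 \cdot 10^{8}$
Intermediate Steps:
$C{\left(T \right)} = - \frac{T}{40}$ ($C{\left(T \right)} = T \left(- \frac{1}{40}\right) = - \frac{T}{40}$)
$w = \frac{\sqrt{2191345}}{10}$ ($w = \sqrt{\left(- \frac{1}{40}\right) \left(-98\right) + 21911} = \sqrt{\frac{49}{20} + 21911} = \sqrt{\frac{438269}{20}} = \frac{\sqrt{2191345}}{10} \approx 148.03$)
$\left(-23622 - 1895\right) \left(23165 + 13157\right) + w = \left(-23622 - 1895\right) \left(23165 + 13157\right) + \frac{\sqrt{2191345}}{10} = \left(-25517\right) 36322 + \frac{\sqrt{2191345}}{10} = -926828474 + \frac{\sqrt{2191345}}{10}$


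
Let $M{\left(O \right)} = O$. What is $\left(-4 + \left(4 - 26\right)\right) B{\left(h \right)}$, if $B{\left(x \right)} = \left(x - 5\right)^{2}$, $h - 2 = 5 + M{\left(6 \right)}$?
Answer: $-1664$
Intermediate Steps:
$h = 13$ ($h = 2 + \left(5 + 6\right) = 2 + 11 = 13$)
$B{\left(x \right)} = \left(-5 + x\right)^{2}$
$\left(-4 + \left(4 - 26\right)\right) B{\left(h \right)} = \left(-4 + \left(4 - 26\right)\right) \left(-5 + 13\right)^{2} = \left(-4 + \left(4 - 26\right)\right) 8^{2} = \left(-4 - 22\right) 64 = \left(-26\right) 64 = -1664$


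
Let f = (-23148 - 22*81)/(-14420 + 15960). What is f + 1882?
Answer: 287335/154 ≈ 1865.8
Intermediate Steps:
f = -2493/154 (f = (-23148 - 1782)/1540 = -24930*1/1540 = -2493/154 ≈ -16.188)
f + 1882 = -2493/154 + 1882 = 287335/154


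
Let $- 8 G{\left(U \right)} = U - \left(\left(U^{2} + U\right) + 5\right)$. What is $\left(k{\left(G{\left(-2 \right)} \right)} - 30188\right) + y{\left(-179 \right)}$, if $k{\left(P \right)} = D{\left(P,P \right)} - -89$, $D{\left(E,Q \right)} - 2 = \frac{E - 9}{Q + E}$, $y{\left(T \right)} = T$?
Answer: $- \frac{60559}{2} \approx -30280.0$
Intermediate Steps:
$G{\left(U \right)} = \frac{5}{8} + \frac{U^{2}}{8}$ ($G{\left(U \right)} = - \frac{U - \left(\left(U^{2} + U\right) + 5\right)}{8} = - \frac{U - \left(\left(U + U^{2}\right) + 5\right)}{8} = - \frac{U - \left(5 + U + U^{2}\right)}{8} = - \frac{-5 - U^{2}}{8} = \frac{5}{8} + \frac{U^{2}}{8}$)
$D{\left(E,Q \right)} = 2 + \frac{-9 + E}{E + Q}$ ($D{\left(E,Q \right)} = 2 + \frac{E - 9}{Q + E} = 2 + \frac{-9 + E}{E + Q}$)
$k{\left(P \right)} = 89 + \frac{-9 + 5 P}{2 P}$ ($k{\left(P \right)} = \frac{-9 + 2 P + 3 P}{P + P} - -89 = \frac{-9 + 5 P}{2 P} + 89 = 89 + \frac{-9 + 5 P}{2 P}$)
$\left(k{\left(G{\left(-2 \right)} \right)} - 30188\right) + y{\left(-179 \right)} = \left(\frac{3 \left(-3 + 61 \left(\frac{5}{8} + \frac{\left(-2\right)^{2}}{8}\right)\right)}{2 \left(\frac{5}{8} + \frac{\left(-2\right)^{2}}{8}\right)} - 30188\right) - 179 = \left(\frac{3 \left(-3 + 61 \left(\frac{5}{8} + \frac{1}{8} \cdot 4\right)\right)}{2 \left(\frac{5}{8} + \frac{1}{8} \cdot 4\right)} - 30188\right) - 179 = \left(\frac{3 \left(-3 + 61 \left(\frac{5}{8} + \frac{1}{2}\right)\right)}{2 \left(\frac{5}{8} + \frac{1}{2}\right)} - 30188\right) - 179 = \left(\frac{3 \left(-3 + 61 \cdot \frac{9}{8}\right)}{2 \cdot \frac{9}{8}} - 30188\right) - 179 = \left(\frac{3}{2} \cdot \frac{8}{9} \left(-3 + \frac{549}{8}\right) - 30188\right) - 179 = \left(\frac{3}{2} \cdot \frac{8}{9} \cdot \frac{525}{8} - 30188\right) - 179 = \left(\frac{175}{2} - 30188\right) - 179 = - \frac{60201}{2} - 179 = - \frac{60559}{2}$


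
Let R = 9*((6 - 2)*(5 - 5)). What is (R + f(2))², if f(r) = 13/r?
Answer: 169/4 ≈ 42.250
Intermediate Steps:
R = 0 (R = 9*(4*0) = 9*0 = 0)
(R + f(2))² = (0 + 13/2)² = (13/2)² = 169/4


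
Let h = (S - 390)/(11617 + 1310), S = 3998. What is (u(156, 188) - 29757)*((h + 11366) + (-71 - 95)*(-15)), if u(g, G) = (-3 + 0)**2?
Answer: -1776155109920/4309 ≈ -4.1220e+8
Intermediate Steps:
h = 3608/12927 (h = (3998 - 390)/(11617 + 1310) = 3608/12927 ≈ 0.27911)
u(g, G) = 9 (u(g, G) = (-3)**2 = 9)
(u(156, 188) - 29757)*((h + 11366) + (-71 - 95)*(-15)) = (9 - 29757)*((3608/12927 + 11366) + (-71 - 95)*(-15)) = -29748*(146931890/12927 - 166*(-15)) = -29748*(146931890/12927 + 2490) = -29748*179120120/12927 = -1776155109920/4309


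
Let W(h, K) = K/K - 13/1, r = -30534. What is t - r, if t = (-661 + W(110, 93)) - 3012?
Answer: 26849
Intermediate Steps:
W(h, K) = -12 (W(h, K) = 1 - 13*1 = 1 - 13 = -12)
t = -3685 (t = (-661 - 12) - 3012 = -673 - 3012 = -3685)
t - r = -3685 - 1*(-30534) = -3685 + 30534 = 26849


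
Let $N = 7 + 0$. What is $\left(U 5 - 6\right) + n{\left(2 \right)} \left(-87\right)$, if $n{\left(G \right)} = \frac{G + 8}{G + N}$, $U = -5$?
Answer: $- \frac{383}{3} \approx -127.67$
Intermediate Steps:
$N = 7$
$n{\left(G \right)} = \frac{8 + G}{7 + G}$ ($n{\left(G \right)} = \frac{G + 8}{G + 7} = \frac{8 + G}{7 + G}$)
$\left(U 5 - 6\right) + n{\left(2 \right)} \left(-87\right) = \left(\left(-5\right) 5 - 6\right) + \frac{8 + 2}{7 + 2} \left(-87\right) = \left(-25 - 6\right) + \frac{1}{9} \cdot 10 \left(-87\right) = -31 + \frac{1}{9} \cdot 10 \left(-87\right) = -31 + \frac{10}{9} \left(-87\right) = -31 - \frac{290}{3} = - \frac{383}{3}$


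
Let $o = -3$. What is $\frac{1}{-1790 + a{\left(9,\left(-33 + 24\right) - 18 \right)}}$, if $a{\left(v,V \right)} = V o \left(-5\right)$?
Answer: $- \frac{1}{2195} \approx -0.00045558$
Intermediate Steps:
$a{\left(v,V \right)} = 15 V$ ($a{\left(v,V \right)} = V \left(-3\right) \left(-5\right) = - 3 V \left(-5\right) = 15 V$)
$\frac{1}{-1790 + a{\left(9,\left(-33 + 24\right) - 18 \right)}} = \frac{1}{-1790 + 15 \left(\left(-33 + 24\right) - 18\right)} = \frac{1}{-1790 + 15 \left(-9 - 18\right)} = \frac{1}{-1790 + 15 \left(-27\right)} = \frac{1}{-1790 - 405} = \frac{1}{-2195} = - \frac{1}{2195}$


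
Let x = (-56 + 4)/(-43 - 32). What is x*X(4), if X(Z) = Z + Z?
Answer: 416/75 ≈ 5.5467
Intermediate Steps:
X(Z) = 2*Z
x = 52/75 (x = -52/(-75) = -52*(-1/75) = 52/75 ≈ 0.69333)
x*X(4) = 52*(2*4)/75 = (52/75)*8 = 416/75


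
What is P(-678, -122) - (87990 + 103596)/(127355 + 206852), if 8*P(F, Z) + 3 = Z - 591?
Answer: -60206225/668414 ≈ -90.073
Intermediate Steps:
P(F, Z) = -297/4 + Z/8 (P(F, Z) = -3/8 + (Z - 591)/8 = -3/8 + (-591 + Z)/8 = -3/8 + (-591/8 + Z/8) = -297/4 + Z/8)
P(-678, -122) - (87990 + 103596)/(127355 + 206852) = (-297/4 + (⅛)*(-122)) - (87990 + 103596)/(127355 + 206852) = (-297/4 - 61/4) - 191586/334207 = -179/2 - 191586/334207 = -60206225/668414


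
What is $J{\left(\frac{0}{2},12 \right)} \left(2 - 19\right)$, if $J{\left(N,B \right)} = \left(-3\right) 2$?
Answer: $102$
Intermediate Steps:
$J{\left(N,B \right)} = -6$
$J{\left(\frac{0}{2},12 \right)} \left(2 - 19\right) = - 6 \left(2 - 19\right) = \left(-6\right) \left(-17\right) = 102$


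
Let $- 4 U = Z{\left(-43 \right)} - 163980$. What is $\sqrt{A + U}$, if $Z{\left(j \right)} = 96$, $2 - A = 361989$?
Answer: $2 i \sqrt{80254} \approx 566.58 i$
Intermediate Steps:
$A = -361987$ ($A = 2 - 361989 = -361987$)
$U = 40971$ ($U = - \frac{96 - 163980}{4} = \left(- \frac{1}{4}\right) \left(-163884\right) = 40971$)
$\sqrt{A + U} = \sqrt{-361987 + 40971} = \sqrt{-321016} = 2 i \sqrt{80254}$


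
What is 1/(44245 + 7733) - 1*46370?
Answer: -2410219859/51978 ≈ -46370.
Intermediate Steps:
1/(44245 + 7733) - 1*46370 = 1/51978 - 46370 = -2410219859/51978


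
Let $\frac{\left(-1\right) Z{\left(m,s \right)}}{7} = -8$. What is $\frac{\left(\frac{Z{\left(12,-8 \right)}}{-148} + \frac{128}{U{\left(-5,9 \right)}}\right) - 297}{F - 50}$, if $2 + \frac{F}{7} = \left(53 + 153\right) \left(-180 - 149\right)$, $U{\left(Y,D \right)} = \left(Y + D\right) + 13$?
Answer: $\frac{182315}{298449178} \approx 0.00061087$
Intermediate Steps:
$Z{\left(m,s \right)} = 56$ ($Z{\left(m,s \right)} = \left(-7\right) \left(-8\right) = 56$)
$U{\left(Y,D \right)} = 13 + D + Y$ ($U{\left(Y,D \right)} = \left(D + Y\right) + 13 = 13 + D + Y$)
$F = -474432$ ($F = -14 + 7 \left(53 + 153\right) \left(-180 - 149\right) = -14 + 7 \cdot 206 \left(-329\right) = -14 + 7 \left(-67774\right) = -14 - 474418 = -474432$)
$\frac{\left(\frac{Z{\left(12,-8 \right)}}{-148} + \frac{128}{U{\left(-5,9 \right)}}\right) - 297}{F - 50} = \frac{\left(\frac{56}{-148} + \frac{128}{13 + 9 - 5}\right) - 297}{-474432 - 50} = \frac{\left(56 \left(- \frac{1}{148}\right) + \frac{128}{17}\right) - 297}{-474482} = \left(\left(- \frac{14}{37} + 128 \cdot \frac{1}{17}\right) - 297\right) \left(- \frac{1}{474482}\right) = \left(\left(- \frac{14}{37} + \frac{128}{17}\right) - 297\right) \left(- \frac{1}{474482}\right) = \left(\frac{4498}{629} - 297\right) \left(- \frac{1}{474482}\right) = \left(- \frac{182315}{629}\right) \left(- \frac{1}{474482}\right) = \frac{182315}{298449178}$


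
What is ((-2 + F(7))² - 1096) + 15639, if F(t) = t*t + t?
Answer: 17459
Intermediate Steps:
F(t) = t + t² (F(t) = t² + t = t + t²)
((-2 + F(7))² - 1096) + 15639 = ((-2 + 7*(1 + 7))² - 1096) + 15639 = ((-2 + 7*8)² - 1096) + 15639 = ((-2 + 56)² - 1096) + 15639 = (54² - 1096) + 15639 = (2916 - 1096) + 15639 = 1820 + 15639 = 17459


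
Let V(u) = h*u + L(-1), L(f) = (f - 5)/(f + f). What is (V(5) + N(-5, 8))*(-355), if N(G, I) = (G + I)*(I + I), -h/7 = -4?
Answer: -67805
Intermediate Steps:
h = 28 (h = -7*(-4) = 28)
L(f) = (-5 + f)/(2*f) (L(f) = (-5 + f)/((2*f)) = (-5 + f)*(1/(2*f)) = (-5 + f)/(2*f))
N(G, I) = 2*I*(G + I) (N(G, I) = (G + I)*(2*I) = 2*I*(G + I))
V(u) = 3 + 28*u (V(u) = 28*u + (½)*(-5 - 1)/(-1) = 28*u + (½)*(-1)*(-6) = 28*u + 3 = 3 + 28*u)
(V(5) + N(-5, 8))*(-355) = ((3 + 28*5) + 2*8*(-5 + 8))*(-355) = ((3 + 140) + 2*8*3)*(-355) = (143 + 48)*(-355) = 191*(-355) = -67805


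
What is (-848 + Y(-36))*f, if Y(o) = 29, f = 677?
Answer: -554463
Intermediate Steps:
(-848 + Y(-36))*f = (-848 + 29)*677 = -819*677 = -554463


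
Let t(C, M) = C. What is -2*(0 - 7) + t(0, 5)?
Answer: 14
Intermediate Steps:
-2*(0 - 7) + t(0, 5) = -2*(0 - 7) + 0 = -2*(-7) + 0 = 14 + 0 = 14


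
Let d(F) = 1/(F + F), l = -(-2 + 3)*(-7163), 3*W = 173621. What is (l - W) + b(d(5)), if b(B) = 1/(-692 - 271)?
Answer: -48834373/963 ≈ -50711.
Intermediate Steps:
W = 173621/3 (W = (⅓)*173621 = 173621/3 ≈ 57874.)
l = 7163 (l = -1*1*(-7163) = -1*(-7163) = 7163)
d(F) = 1/(2*F)
b(B) = -1/963 (b(B) = 1/(-963) = -1/963)
(l - W) + b(d(5)) = (7163 - 1*173621/3) - 1/963 = (7163 - 173621/3) - 1/963 = -152132/3 - 1/963 = -48834373/963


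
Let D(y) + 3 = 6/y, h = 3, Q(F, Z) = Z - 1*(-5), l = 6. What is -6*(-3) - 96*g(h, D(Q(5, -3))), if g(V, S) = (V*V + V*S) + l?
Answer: -1422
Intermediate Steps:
Q(F, Z) = 5 + Z (Q(F, Z) = Z + 5 = 5 + Z)
D(y) = -3 + 6/y
g(V, S) = 6 + V² + S*V (g(V, S) = (V*V + V*S) + 6 = (V² + S*V) + 6 = 6 + V² + S*V)
-6*(-3) - 96*g(h, D(Q(5, -3))) = -6*(-3) - 96*(6 + 3² + (-3 + 6/(5 - 3))*3) = 18 - 96*(6 + 9 + (-3 + 6/2)*3) = 18 - 96*(6 + 9 + (-3 + 6*(½))*3) = 18 - 96*(6 + 9 + (-3 + 3)*3) = 18 - 96*(6 + 9 + 0*3) = 18 - 96*(6 + 9 + 0) = 18 - 96*15 = 18 - 1440 = -1422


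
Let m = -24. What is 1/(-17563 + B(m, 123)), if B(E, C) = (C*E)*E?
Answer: 1/53285 ≈ 1.8767e-5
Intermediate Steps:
B(E, C) = C*E**2
1/(-17563 + B(m, 123)) = 1/(-17563 + 123*(-24)**2) = 1/(-17563 + 123*576) = 1/(-17563 + 70848) = 1/53285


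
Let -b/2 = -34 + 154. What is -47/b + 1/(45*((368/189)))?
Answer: 143/690 ≈ 0.20725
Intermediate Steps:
b = -240 (b = -2*(-34 + 154) = -2*120 = -240)
-47/b + 1/(45*((368/189))) = -47/(-240) + 1/(45*((368/189))) = -47*(-1/240) + 1/(45*((368*(1/189)))) = 47/240 + 1/(45*(368/189)) = 47/240 + (1/45)*(189/368) = 47/240 + 21/1840 = 143/690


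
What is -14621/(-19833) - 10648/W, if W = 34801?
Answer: 297643637/690208233 ≈ 0.43124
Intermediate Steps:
-14621/(-19833) - 10648/W = -14621/(-19833) - 10648/34801 = -14621*(-1/19833) - 10648*1/34801 = 14621/19833 - 10648/34801 = 297643637/690208233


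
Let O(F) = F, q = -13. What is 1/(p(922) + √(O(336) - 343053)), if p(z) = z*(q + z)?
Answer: 279366/234136200107 - I*√342717/702408600321 ≈ 1.1932e-6 - 8.3345e-10*I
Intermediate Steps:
p(z) = z*(-13 + z)
1/(p(922) + √(O(336) - 343053)) = 1/(922*(-13 + 922) + √(336 - 343053)) = 1/(922*909 + √(-342717)) = 1/(838098 + I*√342717)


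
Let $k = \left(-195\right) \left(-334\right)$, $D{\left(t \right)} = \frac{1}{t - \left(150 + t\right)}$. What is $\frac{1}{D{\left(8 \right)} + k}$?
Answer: $\frac{150}{9769499} \approx 1.5354 \cdot 10^{-5}$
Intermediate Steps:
$D{\left(t \right)} = - \frac{1}{150}$ ($D{\left(t \right)} = \frac{1}{-150} = - \frac{1}{150}$)
$k = 65130$
$\frac{1}{D{\left(8 \right)} + k} = \frac{1}{- \frac{1}{150} + 65130} = \frac{1}{\frac{9769499}{150}} = \frac{150}{9769499}$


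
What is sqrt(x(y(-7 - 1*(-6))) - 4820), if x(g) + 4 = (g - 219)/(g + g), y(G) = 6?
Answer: I*sqrt(19367)/2 ≈ 69.583*I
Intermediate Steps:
x(g) = -4 + (-219 + g)/(2*g) (x(g) = -4 + (g - 219)/(g + g) = -4 + (-219 + g)/((2*g)) = -4 + (-219 + g)*(1/(2*g)) = -4 + (-219 + g)/(2*g))
sqrt(x(y(-7 - 1*(-6))) - 4820) = sqrt((1/2)*(-219 - 7*6)/6 - 4820) = sqrt((1/2)*(1/6)*(-219 - 42) - 4820) = sqrt((1/2)*(1/6)*(-261) - 4820) = sqrt(-87/4 - 4820) = sqrt(-19367/4) = I*sqrt(19367)/2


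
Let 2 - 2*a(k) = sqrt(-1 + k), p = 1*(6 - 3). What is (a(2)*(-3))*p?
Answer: -9/2 ≈ -4.5000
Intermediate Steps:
p = 3 (p = 1*3 = 3)
a(k) = 1 - sqrt(-1 + k)/2
(a(2)*(-3))*p = ((1 - sqrt(-1 + 2)/2)*(-3))*3 = ((1 - sqrt(1)/2)*(-3))*3 = ((1 - 1/2*1)*(-3))*3 = ((1 - 1/2)*(-3))*3 = ((1/2)*(-3))*3 = -3/2*3 = -9/2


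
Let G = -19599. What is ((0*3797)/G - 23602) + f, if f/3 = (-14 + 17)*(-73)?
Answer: -24259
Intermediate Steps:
f = -657 (f = 3*((-14 + 17)*(-73)) = 3*(3*(-73)) = 3*(-219) = -657)
((0*3797)/G - 23602) + f = ((0*3797)/(-19599) - 23602) - 657 = (0*(-1/19599) - 23602) - 657 = (0 - 23602) - 657 = -23602 - 657 = -24259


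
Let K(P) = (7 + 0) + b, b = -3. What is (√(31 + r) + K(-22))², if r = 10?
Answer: (4 + √41)² ≈ 108.22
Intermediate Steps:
K(P) = 4 (K(P) = (7 + 0) - 3 = 7 - 3 = 4)
(√(31 + r) + K(-22))² = (√(31 + 10) + 4)² = (√41 + 4)² = (4 + √41)²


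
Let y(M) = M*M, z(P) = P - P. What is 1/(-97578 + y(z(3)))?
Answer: -1/97578 ≈ -1.0248e-5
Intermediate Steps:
z(P) = 0
y(M) = M²
1/(-97578 + y(z(3))) = 1/(-97578 + 0²) = 1/(-97578 + 0) = 1/(-97578) = -1/97578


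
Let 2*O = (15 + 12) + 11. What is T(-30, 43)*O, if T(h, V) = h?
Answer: -570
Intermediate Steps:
O = 19 (O = ((15 + 12) + 11)/2 = (27 + 11)/2 = (½)*38 = 19)
T(-30, 43)*O = -30*19 = -570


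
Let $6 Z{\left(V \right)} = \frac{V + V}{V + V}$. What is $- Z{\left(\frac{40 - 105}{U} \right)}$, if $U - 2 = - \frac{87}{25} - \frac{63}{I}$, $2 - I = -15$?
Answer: $- \frac{1}{6} \approx -0.16667$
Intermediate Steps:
$I = 17$ ($I = 2 - -15 = 2 + 15 = 17$)
$U = - \frac{2204}{425}$ ($U = 2 - \left(\frac{63}{17} + \frac{87}{25}\right) = 2 - \frac{3054}{425} = - \frac{2204}{425} \approx -5.1859$)
$Z{\left(V \right)} = \frac{1}{6}$ ($Z{\left(V \right)} = \frac{\left(V + V\right) \frac{1}{V + V}}{6} = \frac{2 V \frac{1}{2 V}}{6} = \frac{1}{6} \cdot 1 = \frac{1}{6}$)
$- Z{\left(\frac{40 - 105}{U} \right)} = \left(-1\right) \frac{1}{6} = - \frac{1}{6}$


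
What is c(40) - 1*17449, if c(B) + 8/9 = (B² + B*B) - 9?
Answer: -128330/9 ≈ -14259.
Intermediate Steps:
c(B) = -89/9 + 2*B² (c(B) = -8/9 + ((B² + B*B) - 9) = -8/9 + ((B² + B²) - 9) = -8/9 + (2*B² - 9) = -8/9 + (-9 + 2*B²) = -89/9 + 2*B²)
c(40) - 1*17449 = (-89/9 + 2*40²) - 1*17449 = (-89/9 + 2*1600) - 17449 = (-89/9 + 3200) - 17449 = 28711/9 - 17449 = -128330/9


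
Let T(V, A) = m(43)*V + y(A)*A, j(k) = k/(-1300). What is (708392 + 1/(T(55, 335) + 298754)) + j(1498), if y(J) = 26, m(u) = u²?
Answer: 188398919053759/265953350 ≈ 7.0839e+5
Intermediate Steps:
j(k) = -k/1300 (j(k) = k*(-1/1300) = -k/1300)
T(V, A) = 26*A + 1849*V (T(V, A) = 43²*V + 26*A = 1849*V + 26*A = 26*A + 1849*V)
(708392 + 1/(T(55, 335) + 298754)) + j(1498) = (708392 + 1/((26*335 + 1849*55) + 298754)) - 1/1300*1498 = (708392 + 1/((8710 + 101695) + 298754)) - 749/650 = (708392 + 1/(110405 + 298754)) - 749/650 = (708392 + 1/409159) - 749/650 = 289844962329/409159 - 749/650 = 188398919053759/265953350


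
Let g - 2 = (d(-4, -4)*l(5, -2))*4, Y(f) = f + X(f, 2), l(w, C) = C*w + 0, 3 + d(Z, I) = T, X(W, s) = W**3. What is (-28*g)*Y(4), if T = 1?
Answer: -156128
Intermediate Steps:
d(Z, I) = -2 (d(Z, I) = -3 + 1 = -2)
l(w, C) = C*w
Y(f) = f + f**3
g = 82 (g = 2 - (-4)*5*4 = 2 - 2*(-10)*4 = 2 + 20*4 = 2 + 80 = 82)
(-28*g)*Y(4) = (-28*82)*(4 + 4**3) = -2296*(4 + 64) = -2296*68 = -156128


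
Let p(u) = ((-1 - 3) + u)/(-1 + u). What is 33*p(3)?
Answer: -33/2 ≈ -16.500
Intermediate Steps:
p(u) = (-4 + u)/(-1 + u)
33*p(3) = 33*((-4 + 3)/(-1 + 3)) = 33*(-1/2) = 33*((½)*(-1)) = 33*(-½) = -33/2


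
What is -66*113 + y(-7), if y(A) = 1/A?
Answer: -52207/7 ≈ -7458.1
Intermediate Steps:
-66*113 + y(-7) = -66*113 + 1/(-7) = -7458 - ⅐ = -52207/7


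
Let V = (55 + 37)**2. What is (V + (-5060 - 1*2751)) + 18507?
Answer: 19160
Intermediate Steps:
V = 8464 (V = 92**2 = 8464)
(V + (-5060 - 1*2751)) + 18507 = (8464 + (-5060 - 1*2751)) + 18507 = (8464 + (-5060 - 2751)) + 18507 = (8464 - 7811) + 18507 = 653 + 18507 = 19160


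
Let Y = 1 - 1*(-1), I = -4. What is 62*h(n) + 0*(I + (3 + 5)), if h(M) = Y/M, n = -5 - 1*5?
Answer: -62/5 ≈ -12.400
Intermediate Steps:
n = -10 (n = -5 - 5 = -10)
Y = 2 (Y = 1 + 1 = 2)
h(M) = 2/M
62*h(n) + 0*(I + (3 + 5)) = 62*(2/(-10)) + 0*(-4 + (3 + 5)) = 62*(2*(-⅒)) + 0*(-4 + 8) = 62*(-⅕) + 0*4 = -62/5 + 0 = -62/5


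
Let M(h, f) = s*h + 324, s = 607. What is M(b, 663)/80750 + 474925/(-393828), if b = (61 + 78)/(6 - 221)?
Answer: -4125543023807/3418673182500 ≈ -1.2068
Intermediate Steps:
b = -139/215 (b = 139/(-215) = 139*(-1/215) = -139/215 ≈ -0.64651)
M(h, f) = 324 + 607*h (M(h, f) = 607*h + 324 = 324 + 607*h)
M(b, 663)/80750 + 474925/(-393828) = (324 + 607*(-139/215))/80750 + 474925/(-393828) = (324 - 84373/215)*(1/80750) + 474925*(-1/393828) = -14713/215*1/80750 - 474925/393828 = -14713/17361250 - 474925/393828 = -4125543023807/3418673182500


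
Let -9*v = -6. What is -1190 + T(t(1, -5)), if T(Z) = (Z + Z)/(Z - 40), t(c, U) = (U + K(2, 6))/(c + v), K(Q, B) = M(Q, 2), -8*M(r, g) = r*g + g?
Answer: -1033972/869 ≈ -1189.8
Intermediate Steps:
v = ⅔ (v = -⅑*(-6) = ⅔ ≈ 0.66667)
M(r, g) = -g/8 - g*r/8 (M(r, g) = -(r*g + g)/8 = -(g*r + g)/8 = -(g + g*r)/8 = -g/8 - g*r/8)
K(Q, B) = -¼ - Q/4 (K(Q, B) = -⅛*2*(1 + Q) = -¼ - Q/4)
t(c, U) = (-¾ + U)/(⅔ + c) (t(c, U) = (U + (-¼ - ¼*2))/(c + ⅔) = (U + (-¼ - ½))/(⅔ + c) = (U - ¾)/(⅔ + c) = (-¾ + U)/(⅔ + c))
T(Z) = 2*Z/(-40 + Z) (T(Z) = (2*Z)/(-40 + Z) = 2*Z/(-40 + Z))
-1190 + T(t(1, -5)) = -1190 + 2*(3*(-3 + 4*(-5))/(4*(2 + 3*1)))/(-40 + 3*(-3 + 4*(-5))/(4*(2 + 3*1))) = -1190 + 2*(3*(-3 - 20)/(4*(2 + 3)))/(-40 + 3*(-3 - 20)/(4*(2 + 3))) = -1190 + 2*((¾)*(-23)/5)/(-40 + (¾)*(-23)/5) = -1190 + 2*((¾)*(⅕)*(-23))/(-40 + (¾)*(⅕)*(-23)) = -1190 + 2*(-69/20)/(-40 - 69/20) = -1190 + 2*(-69/20)/(-869/20) = -1190 + 2*(-69/20)*(-20/869) = -1190 + 138/869 = -1033972/869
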